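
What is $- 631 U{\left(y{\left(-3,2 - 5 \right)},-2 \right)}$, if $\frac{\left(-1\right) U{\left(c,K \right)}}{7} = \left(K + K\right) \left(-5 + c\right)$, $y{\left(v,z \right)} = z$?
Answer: $141344$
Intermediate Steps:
$U{\left(c,K \right)} = - 14 K \left(-5 + c\right)$ ($U{\left(c,K \right)} = - 7 \left(K + K\right) \left(-5 + c\right) = - 7 \cdot 2 K \left(-5 + c\right) = - 14 K \left(-5 + c\right)$)
$- 631 U{\left(y{\left(-3,2 - 5 \right)},-2 \right)} = - 631 \cdot 14 \left(-2\right) \left(5 - \left(2 - 5\right)\right) = - 631 \cdot 14 \left(-2\right) \left(5 - -3\right) = - 631 \cdot 14 \left(-2\right) \left(5 + 3\right) = - 631 \cdot 14 \left(-2\right) 8 = \left(-631\right) \left(-224\right) = 141344$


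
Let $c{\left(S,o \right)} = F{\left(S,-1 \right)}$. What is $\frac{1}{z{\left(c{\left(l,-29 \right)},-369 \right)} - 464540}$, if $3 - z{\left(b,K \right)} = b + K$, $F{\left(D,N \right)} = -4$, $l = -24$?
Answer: $- \frac{1}{464164} \approx -2.1544 \cdot 10^{-6}$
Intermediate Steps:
$c{\left(S,o \right)} = -4$
$z{\left(b,K \right)} = 3 - K - b$ ($z{\left(b,K \right)} = 3 - \left(b + K\right) = 3 - \left(K + b\right) = 3 - K - b$)
$\frac{1}{z{\left(c{\left(l,-29 \right)},-369 \right)} - 464540} = \frac{1}{\left(3 - -369 - -4\right) - 464540} = \frac{1}{\left(3 + 369 + 4\right) - 464540} = \frac{1}{376 - 464540} = \frac{1}{-464164} = - \frac{1}{464164}$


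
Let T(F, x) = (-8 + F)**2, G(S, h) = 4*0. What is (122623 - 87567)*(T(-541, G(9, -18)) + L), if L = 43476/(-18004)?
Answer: 6793827920256/643 ≈ 1.0566e+10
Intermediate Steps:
L = -10869/4501 (L = 43476*(-1/18004) = -10869/4501 ≈ -2.4148)
G(S, h) = 0
(122623 - 87567)*(T(-541, G(9, -18)) + L) = (122623 - 87567)*((-8 - 541)**2 - 10869/4501) = 35056*((-549)**2 - 10869/4501) = 35056*(301401 - 10869/4501) = 35056*(1356595032/4501) = 6793827920256/643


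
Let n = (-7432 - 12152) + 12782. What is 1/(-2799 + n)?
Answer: -1/9601 ≈ -0.00010416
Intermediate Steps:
n = -6802 (n = -19584 + 12782 = -6802)
1/(-2799 + n) = 1/(-2799 - 6802) = 1/(-9601) = -1/9601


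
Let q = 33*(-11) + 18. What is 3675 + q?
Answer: 3330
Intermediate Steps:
q = -345 (q = -363 + 18 = -345)
3675 + q = 3675 - 345 = 3330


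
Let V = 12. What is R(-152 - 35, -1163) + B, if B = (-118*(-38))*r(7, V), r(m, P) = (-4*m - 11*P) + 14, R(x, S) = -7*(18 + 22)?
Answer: -654944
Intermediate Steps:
R(x, S) = -280 (R(x, S) = -7*40 = -280)
r(m, P) = 14 - 11*P - 4*m (r(m, P) = (-11*P - 4*m) + 14 = 14 - 11*P - 4*m)
B = -654664 (B = (-118*(-38))*(14 - 11*12 - 4*7) = 4484*(14 - 132 - 28) = 4484*(-146) = -654664)
R(-152 - 35, -1163) + B = -280 - 654664 = -654944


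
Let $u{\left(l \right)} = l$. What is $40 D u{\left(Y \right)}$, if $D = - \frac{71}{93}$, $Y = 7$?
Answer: $- \frac{19880}{93} \approx -213.76$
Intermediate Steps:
$D = - \frac{71}{93}$ ($D = \left(-71\right) \frac{1}{93} = - \frac{71}{93} \approx -0.76344$)
$40 D u{\left(Y \right)} = 40 \left(- \frac{71}{93}\right) 7 = \left(- \frac{2840}{93}\right) 7 = - \frac{19880}{93}$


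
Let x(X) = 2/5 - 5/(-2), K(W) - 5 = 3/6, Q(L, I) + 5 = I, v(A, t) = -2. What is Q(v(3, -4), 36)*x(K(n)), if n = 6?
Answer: 899/10 ≈ 89.900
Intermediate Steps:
Q(L, I) = -5 + I
K(W) = 11/2 (K(W) = 5 + 3/6 = 5 + 3*(1/6) = 5 + 1/2 = 11/2)
x(X) = 29/10 (x(X) = 2*(1/5) - 5*(-1/2) = 2/5 + 5/2 = 29/10)
Q(v(3, -4), 36)*x(K(n)) = (-5 + 36)*(29/10) = 31*(29/10) = 899/10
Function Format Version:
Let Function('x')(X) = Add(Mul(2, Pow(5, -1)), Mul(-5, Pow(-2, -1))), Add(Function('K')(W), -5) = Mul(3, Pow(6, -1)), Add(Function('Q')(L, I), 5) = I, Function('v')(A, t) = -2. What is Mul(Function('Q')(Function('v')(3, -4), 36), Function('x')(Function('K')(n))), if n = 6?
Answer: Rational(899, 10) ≈ 89.900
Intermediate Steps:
Function('Q')(L, I) = Add(-5, I)
Function('K')(W) = Rational(11, 2) (Function('K')(W) = Add(5, Mul(3, Pow(6, -1))) = Add(5, Mul(3, Rational(1, 6))) = Add(5, Rational(1, 2)) = Rational(11, 2))
Function('x')(X) = Rational(29, 10) (Function('x')(X) = Add(Mul(2, Rational(1, 5)), Mul(-5, Rational(-1, 2))) = Add(Rational(2, 5), Rational(5, 2)) = Rational(29, 10))
Mul(Function('Q')(Function('v')(3, -4), 36), Function('x')(Function('K')(n))) = Mul(Add(-5, 36), Rational(29, 10)) = Mul(31, Rational(29, 10)) = Rational(899, 10)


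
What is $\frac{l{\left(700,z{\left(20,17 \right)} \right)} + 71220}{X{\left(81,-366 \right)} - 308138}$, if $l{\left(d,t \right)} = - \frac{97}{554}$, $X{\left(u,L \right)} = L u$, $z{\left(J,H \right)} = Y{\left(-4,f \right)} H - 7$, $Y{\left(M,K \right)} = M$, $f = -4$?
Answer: $- \frac{39455783}{187132336} \approx -0.21084$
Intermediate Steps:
$z{\left(J,H \right)} = -7 - 4 H$ ($z{\left(J,H \right)} = - 4 H - 7 = -7 - 4 H$)
$l{\left(d,t \right)} = - \frac{97}{554}$ ($l{\left(d,t \right)} = \left(-97\right) \frac{1}{554} = - \frac{97}{554}$)
$\frac{l{\left(700,z{\left(20,17 \right)} \right)} + 71220}{X{\left(81,-366 \right)} - 308138} = \frac{- \frac{97}{554} + 71220}{\left(-366\right) 81 - 308138} = \frac{39455783}{554 \left(-29646 - 308138\right)} = \frac{39455783}{554 \left(-337784\right)} = \frac{39455783}{554} \left(- \frac{1}{337784}\right) = - \frac{39455783}{187132336}$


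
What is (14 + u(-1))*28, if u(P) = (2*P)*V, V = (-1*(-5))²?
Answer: -1008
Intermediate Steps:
V = 25 (V = 5² = 25)
u(P) = 50*P (u(P) = (2*P)*25 = 50*P)
(14 + u(-1))*28 = (14 + 50*(-1))*28 = (14 - 50)*28 = -36*28 = -1008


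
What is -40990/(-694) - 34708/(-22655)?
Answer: 476357901/7861285 ≈ 60.595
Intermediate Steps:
-40990/(-694) - 34708/(-22655) = -40990*(-1/694) - 34708*(-1/22655) = 20495/347 + 34708/22655 = 476357901/7861285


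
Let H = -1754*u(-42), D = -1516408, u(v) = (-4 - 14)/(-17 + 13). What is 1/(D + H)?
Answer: -1/1524301 ≈ -6.5604e-7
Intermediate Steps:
u(v) = 9/2 (u(v) = -18/(-4) = -18*(-¼) = 9/2)
H = -7893 (H = -1754*9/2 = -7893)
1/(D + H) = 1/(-1516408 - 7893) = 1/(-1524301) = -1/1524301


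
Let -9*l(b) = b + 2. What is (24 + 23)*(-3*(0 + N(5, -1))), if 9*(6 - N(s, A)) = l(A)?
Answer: -22889/27 ≈ -847.74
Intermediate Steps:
l(b) = -2/9 - b/9 (l(b) = -(b + 2)/9 = -(2 + b)/9 = -2/9 - b/9)
N(s, A) = 488/81 + A/81 (N(s, A) = 6 - (-2/9 - A/9)/9 = 6 + (2/81 + A/81) = 488/81 + A/81)
(24 + 23)*(-3*(0 + N(5, -1))) = (24 + 23)*(-3*(0 + (488/81 + (1/81)*(-1)))) = 47*(-3*(0 + (488/81 - 1/81))) = 47*(-3*(0 + 487/81)) = 47*(-3*487/81) = 47*(-487/27) = -22889/27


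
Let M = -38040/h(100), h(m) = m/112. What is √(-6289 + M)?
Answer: I*√1222345/5 ≈ 221.12*I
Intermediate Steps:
h(m) = m/112 (h(m) = m*(1/112) = m/112)
M = -213024/5 (M = -38040/((1/112)*100) = -38040/25/28 = -38040*28/25 = -213024/5 ≈ -42605.)
√(-6289 + M) = √(-6289 - 213024/5) = √(-244469/5) = I*√1222345/5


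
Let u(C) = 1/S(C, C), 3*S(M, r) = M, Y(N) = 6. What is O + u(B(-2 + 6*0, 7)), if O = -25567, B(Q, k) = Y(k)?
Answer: -51133/2 ≈ -25567.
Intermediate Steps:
S(M, r) = M/3
B(Q, k) = 6
u(C) = 3/C (u(C) = 1/(C/3) = 3/C)
O + u(B(-2 + 6*0, 7)) = -25567 + 3/6 = -25567 + 3*(⅙) = -25567 + ½ = -51133/2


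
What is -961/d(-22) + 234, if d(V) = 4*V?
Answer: 21553/88 ≈ 244.92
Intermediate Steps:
-961/d(-22) + 234 = -961/(4*(-22)) + 234 = -961/(-88) + 234 = -961*(-1/88) + 234 = 961/88 + 234 = 21553/88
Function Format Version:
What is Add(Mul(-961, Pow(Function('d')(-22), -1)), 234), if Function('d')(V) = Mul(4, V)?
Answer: Rational(21553, 88) ≈ 244.92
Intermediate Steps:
Add(Mul(-961, Pow(Function('d')(-22), -1)), 234) = Add(Mul(-961, Pow(Mul(4, -22), -1)), 234) = Add(Mul(-961, Pow(-88, -1)), 234) = Add(Mul(-961, Rational(-1, 88)), 234) = Add(Rational(961, 88), 234) = Rational(21553, 88)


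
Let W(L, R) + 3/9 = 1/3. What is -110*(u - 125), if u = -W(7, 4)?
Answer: 13750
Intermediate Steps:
W(L, R) = 0 (W(L, R) = -⅓ + 1/3 = -⅓ + ⅓ = 0)
u = 0 (u = -1*0 = 0)
-110*(u - 125) = -110*(0 - 125) = -110*(-125) = 13750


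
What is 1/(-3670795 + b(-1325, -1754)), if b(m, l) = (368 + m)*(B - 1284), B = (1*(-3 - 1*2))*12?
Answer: -1/2384587 ≈ -4.1936e-7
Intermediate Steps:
B = -60 (B = (1*(-3 - 2))*12 = (1*(-5))*12 = -5*12 = -60)
b(m, l) = -494592 - 1344*m (b(m, l) = (368 + m)*(-60 - 1284) = (368 + m)*(-1344) = -494592 - 1344*m)
1/(-3670795 + b(-1325, -1754)) = 1/(-3670795 + (-494592 - 1344*(-1325))) = 1/(-3670795 + (-494592 + 1780800)) = 1/(-3670795 + 1286208) = 1/(-2384587) = -1/2384587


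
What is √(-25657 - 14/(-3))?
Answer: I*√230871/3 ≈ 160.16*I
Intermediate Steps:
√(-25657 - 14/(-3)) = √(-25657 - ⅓*(-14)) = √(-25657 + 14/3) = √(-76957/3) = I*√230871/3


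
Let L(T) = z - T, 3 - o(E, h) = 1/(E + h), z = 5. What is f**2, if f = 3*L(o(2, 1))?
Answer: 49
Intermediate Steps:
o(E, h) = 3 - 1/(E + h)
L(T) = 5 - T
f = 7 (f = 3*(5 - (-1 + 3*2 + 3*1)/(2 + 1)) = 3*(5 - (-1 + 6 + 3)/3) = 3*(5 - 8/3) = 3*(7/3) = 7)
f**2 = 7**2 = 49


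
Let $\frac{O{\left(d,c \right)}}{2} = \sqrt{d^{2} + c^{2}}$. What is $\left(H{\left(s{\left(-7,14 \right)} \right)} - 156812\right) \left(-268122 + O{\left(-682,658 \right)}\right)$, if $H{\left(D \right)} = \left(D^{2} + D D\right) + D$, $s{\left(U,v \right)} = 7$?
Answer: $42016594254 - 626828 \sqrt{224522} \approx 4.172 \cdot 10^{10}$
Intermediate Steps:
$O{\left(d,c \right)} = 2 \sqrt{c^{2} + d^{2}}$ ($O{\left(d,c \right)} = 2 \sqrt{d^{2} + c^{2}} = 2 \sqrt{c^{2} + d^{2}}$)
$H{\left(D \right)} = D + 2 D^{2}$ ($H{\left(D \right)} = \left(D^{2} + D^{2}\right) + D = 2 D^{2} + D = D + 2 D^{2}$)
$\left(H{\left(s{\left(-7,14 \right)} \right)} - 156812\right) \left(-268122 + O{\left(-682,658 \right)}\right) = \left(7 \left(1 + 2 \cdot 7\right) - 156812\right) \left(-268122 + 2 \sqrt{658^{2} + \left(-682\right)^{2}}\right) = \left(7 \left(1 + 14\right) - 156812\right) \left(-268122 + 2 \sqrt{432964 + 465124}\right) = \left(7 \cdot 15 - 156812\right) \left(-268122 + 2 \sqrt{898088}\right) = \left(105 - 156812\right) \left(-268122 + 2 \cdot 2 \sqrt{224522}\right) = - 156707 \left(-268122 + 4 \sqrt{224522}\right) = 42016594254 - 626828 \sqrt{224522}$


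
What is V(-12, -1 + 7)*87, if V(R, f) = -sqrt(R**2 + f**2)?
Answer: -522*sqrt(5) ≈ -1167.2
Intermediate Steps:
V(-12, -1 + 7)*87 = -sqrt((-12)**2 + (-1 + 7)**2)*87 = -sqrt(144 + 6**2)*87 = -sqrt(144 + 36)*87 = -sqrt(180)*87 = -6*sqrt(5)*87 = -522*sqrt(5)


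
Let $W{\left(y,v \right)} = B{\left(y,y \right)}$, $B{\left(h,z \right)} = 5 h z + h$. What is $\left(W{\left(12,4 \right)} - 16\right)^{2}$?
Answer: $512656$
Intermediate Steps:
$B{\left(h,z \right)} = h + 5 h z$ ($B{\left(h,z \right)} = 5 h z + h = h + 5 h z$)
$W{\left(y,v \right)} = y \left(1 + 5 y\right)$
$\left(W{\left(12,4 \right)} - 16\right)^{2} = \left(12 \left(1 + 5 \cdot 12\right) - 16\right)^{2} = \left(12 \left(1 + 60\right) - 16\right)^{2} = \left(12 \cdot 61 - 16\right)^{2} = \left(732 - 16\right)^{2} = 716^{2} = 512656$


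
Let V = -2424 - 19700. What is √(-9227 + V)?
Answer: I*√31351 ≈ 177.06*I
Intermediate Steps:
V = -22124
√(-9227 + V) = √(-9227 - 22124) = √(-31351) = I*√31351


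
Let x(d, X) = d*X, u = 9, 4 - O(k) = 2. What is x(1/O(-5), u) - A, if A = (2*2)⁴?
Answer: -503/2 ≈ -251.50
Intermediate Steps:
O(k) = 2 (O(k) = 4 - 1*2 = 4 - 2 = 2)
A = 256 (A = 4⁴ = 256)
x(d, X) = X*d
x(1/O(-5), u) - A = 9/2 - 1*256 = 9*(½) - 256 = 9/2 - 256 = -503/2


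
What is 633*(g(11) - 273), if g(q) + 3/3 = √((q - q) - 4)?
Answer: -173442 + 1266*I ≈ -1.7344e+5 + 1266.0*I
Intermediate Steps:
g(q) = -1 + 2*I (g(q) = -1 + √((q - q) - 4) = -1 + √(0 - 4) = -1 + √(-4) = -1 + 2*I)
633*(g(11) - 273) = 633*((-1 + 2*I) - 273) = 633*(-274 + 2*I) = -173442 + 1266*I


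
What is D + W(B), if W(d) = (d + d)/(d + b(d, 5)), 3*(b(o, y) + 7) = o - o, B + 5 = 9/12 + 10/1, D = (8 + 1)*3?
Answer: 89/5 ≈ 17.800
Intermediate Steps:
D = 27 (D = 9*3 = 27)
B = 23/4 (B = -5 + (9/12 + 10/1) = -5 + (9*(1/12) + 10*1) = -5 + (¾ + 10) = -5 + 43/4 = 23/4 ≈ 5.7500)
b(o, y) = -7 (b(o, y) = -7 + (o - o)/3 = -7 + (⅓)*0 = -7 + 0 = -7)
W(d) = 2*d/(-7 + d) (W(d) = (d + d)/(d - 7) = (2*d)/(-7 + d) = 2*d/(-7 + d))
D + W(B) = 27 + 2*(23/4)/(-7 + 23/4) = 27 + 2*(23/4)/(-5/4) = 27 + 2*(23/4)*(-⅘) = 27 - 46/5 = 89/5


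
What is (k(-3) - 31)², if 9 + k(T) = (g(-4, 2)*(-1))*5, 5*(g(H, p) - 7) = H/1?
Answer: 5041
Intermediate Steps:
g(H, p) = 7 + H/5 (g(H, p) = 7 + (H/1)/5 = 7 + (H*1)/5 = 7 + H/5)
k(T) = -40 (k(T) = -9 + ((7 + (⅕)*(-4))*(-1))*5 = -9 + ((7 - ⅘)*(-1))*5 = -9 + ((31/5)*(-1))*5 = -9 - 31/5*5 = -9 - 31 = -40)
(k(-3) - 31)² = (-40 - 31)² = (-71)² = 5041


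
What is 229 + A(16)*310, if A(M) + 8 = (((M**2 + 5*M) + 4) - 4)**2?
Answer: 34995509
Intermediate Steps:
A(M) = -8 + (M**2 + 5*M)**2 (A(M) = -8 + (((M**2 + 5*M) + 4) - 4)**2 = -8 + ((4 + M**2 + 5*M) - 4)**2 = -8 + (M**2 + 5*M)**2)
229 + A(16)*310 = 229 + (-8 + 16**2*(5 + 16)**2)*310 = 229 + (-8 + 256*21**2)*310 = 229 + (-8 + 256*441)*310 = 229 + (-8 + 112896)*310 = 229 + 112888*310 = 229 + 34995280 = 34995509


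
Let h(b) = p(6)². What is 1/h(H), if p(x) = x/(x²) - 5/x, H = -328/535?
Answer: 9/4 ≈ 2.2500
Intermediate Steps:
H = -328/535 (H = -328*1/535 = -328/535 ≈ -0.61308)
p(x) = -4/x (p(x) = x/x² - 5/x = 1/x - 5/x = -4/x)
h(b) = 4/9 (h(b) = (-4/6)² = (-4*⅙)² = (-⅔)² = 4/9)
1/h(H) = 1/(4/9) = 9/4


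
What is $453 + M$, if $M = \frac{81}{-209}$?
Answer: $\frac{94596}{209} \approx 452.61$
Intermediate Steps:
$M = - \frac{81}{209}$ ($M = 81 \left(- \frac{1}{209}\right) = - \frac{81}{209} \approx -0.38756$)
$453 + M = 453 - \frac{81}{209} = \frac{94596}{209}$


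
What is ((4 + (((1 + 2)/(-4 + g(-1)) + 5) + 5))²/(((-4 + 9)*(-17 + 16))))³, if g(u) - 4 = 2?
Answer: -887503681/8000 ≈ -1.1094e+5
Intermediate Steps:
g(u) = 6 (g(u) = 4 + 2 = 6)
((4 + (((1 + 2)/(-4 + g(-1)) + 5) + 5))²/(((-4 + 9)*(-17 + 16))))³ = ((4 + (((1 + 2)/(-4 + 6) + 5) + 5))²/(((-4 + 9)*(-17 + 16))))³ = ((4 + ((3/2 + 5) + 5))²/((5*(-1))))³ = ((4 + ((3*(½) + 5) + 5))²/(-5))³ = ((4 + ((3/2 + 5) + 5))²*(-⅕))³ = ((4 + (13/2 + 5))²*(-⅕))³ = ((4 + 23/2)²*(-⅕))³ = ((31/2)²*(-⅕))³ = ((961/4)*(-⅕))³ = (-961/20)³ = -887503681/8000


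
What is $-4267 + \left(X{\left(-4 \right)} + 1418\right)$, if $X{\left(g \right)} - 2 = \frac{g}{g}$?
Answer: $-2846$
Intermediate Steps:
$X{\left(g \right)} = 3$ ($X{\left(g \right)} = 2 + \frac{g}{g} = 2 + 1 = 3$)
$-4267 + \left(X{\left(-4 \right)} + 1418\right) = -4267 + \left(3 + 1418\right) = -4267 + 1421 = -2846$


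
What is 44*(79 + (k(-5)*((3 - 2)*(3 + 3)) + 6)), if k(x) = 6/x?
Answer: 17116/5 ≈ 3423.2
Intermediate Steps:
44*(79 + (k(-5)*((3 - 2)*(3 + 3)) + 6)) = 44*(79 + ((6/(-5))*((3 - 2)*(3 + 3)) + 6)) = 44*(79 + ((6*(-1/5))*(1*6) + 6)) = 44*(79 + (-6/5*6 + 6)) = 44*(79 + (-36/5 + 6)) = 44*(79 - 6/5) = 44*(389/5) = 17116/5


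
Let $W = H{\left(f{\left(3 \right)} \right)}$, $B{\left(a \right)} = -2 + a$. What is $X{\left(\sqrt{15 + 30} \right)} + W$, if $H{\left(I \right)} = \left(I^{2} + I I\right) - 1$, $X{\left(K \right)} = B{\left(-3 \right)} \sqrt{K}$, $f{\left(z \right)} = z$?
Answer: $17 - 5 \sqrt{3} \sqrt[4]{5} \approx 4.0499$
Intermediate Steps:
$X{\left(K \right)} = - 5 \sqrt{K}$ ($X{\left(K \right)} = \left(-2 - 3\right) \sqrt{K} = - 5 \sqrt{K}$)
$H{\left(I \right)} = -1 + 2 I^{2}$ ($H{\left(I \right)} = \left(I^{2} + I^{2}\right) - 1 = 2 I^{2} - 1 = -1 + 2 I^{2}$)
$W = 17$ ($W = -1 + 2 \cdot 3^{2} = -1 + 2 \cdot 9 = -1 + 18 = 17$)
$X{\left(\sqrt{15 + 30} \right)} + W = - 5 \sqrt{\sqrt{15 + 30}} + 17 = - 5 \sqrt{\sqrt{45}} + 17 = - 5 \sqrt{3 \sqrt{5}} + 17 = - 5 \sqrt{3} \sqrt[4]{5} + 17 = 17 - 5 \sqrt{3} \sqrt[4]{5}$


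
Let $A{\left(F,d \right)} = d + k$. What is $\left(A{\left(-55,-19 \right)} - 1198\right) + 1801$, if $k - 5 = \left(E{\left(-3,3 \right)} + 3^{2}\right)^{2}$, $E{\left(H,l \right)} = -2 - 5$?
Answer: $593$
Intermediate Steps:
$E{\left(H,l \right)} = -7$
$k = 9$ ($k = 5 + \left(-7 + 3^{2}\right)^{2} = 5 + \left(-7 + 9\right)^{2} = 5 + 2^{2} = 5 + 4 = 9$)
$A{\left(F,d \right)} = 9 + d$ ($A{\left(F,d \right)} = d + 9 = 9 + d$)
$\left(A{\left(-55,-19 \right)} - 1198\right) + 1801 = \left(\left(9 - 19\right) - 1198\right) + 1801 = \left(-10 - 1198\right) + 1801 = -1208 + 1801 = 593$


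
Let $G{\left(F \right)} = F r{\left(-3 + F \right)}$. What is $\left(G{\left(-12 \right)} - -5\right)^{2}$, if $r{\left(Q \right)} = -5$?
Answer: $4225$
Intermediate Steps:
$G{\left(F \right)} = - 5 F$ ($G{\left(F \right)} = F \left(-5\right) = - 5 F$)
$\left(G{\left(-12 \right)} - -5\right)^{2} = \left(\left(-5\right) \left(-12\right) - -5\right)^{2} = \left(60 + 5\right)^{2} = 65^{2} = 4225$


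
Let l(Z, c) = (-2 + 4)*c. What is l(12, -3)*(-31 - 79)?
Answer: 660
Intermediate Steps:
l(Z, c) = 2*c
l(12, -3)*(-31 - 79) = (2*(-3))*(-31 - 79) = -6*(-110) = 660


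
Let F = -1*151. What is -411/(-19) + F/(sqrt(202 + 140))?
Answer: 411/19 - 151*sqrt(38)/114 ≈ 13.466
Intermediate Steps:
F = -151
-411/(-19) + F/(sqrt(202 + 140)) = -411/(-19) - 151/sqrt(202 + 140) = -411*(-1/19) - 151*sqrt(38)/114 = 411/19 - 151*sqrt(38)/114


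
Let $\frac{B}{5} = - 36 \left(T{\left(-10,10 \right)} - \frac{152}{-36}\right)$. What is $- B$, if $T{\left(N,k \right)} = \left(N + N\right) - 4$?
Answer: $-3560$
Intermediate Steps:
$T{\left(N,k \right)} = -4 + 2 N$ ($T{\left(N,k \right)} = 2 N - 4 = -4 + 2 N$)
$B = 3560$ ($B = 5 \left(- 36 \left(\left(-4 + 2 \left(-10\right)\right) - \frac{152}{-36}\right)\right) = 5 \left(- 36 \left(\left(-4 - 20\right) - - \frac{38}{9}\right)\right) = 5 \left(- 36 \left(-24 + \frac{38}{9}\right)\right) = 5 \left(\left(-36\right) \left(- \frac{178}{9}\right)\right) = 5 \cdot 712 = 3560$)
$- B = \left(-1\right) 3560 = -3560$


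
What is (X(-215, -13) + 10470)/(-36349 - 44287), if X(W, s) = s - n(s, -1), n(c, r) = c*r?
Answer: -2611/20159 ≈ -0.12952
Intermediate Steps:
X(W, s) = 2*s (X(W, s) = s - s*(-1) = s - (-1)*s = s + s = 2*s)
(X(-215, -13) + 10470)/(-36349 - 44287) = (2*(-13) + 10470)/(-36349 - 44287) = (-26 + 10470)/(-80636) = 10444*(-1/80636) = -2611/20159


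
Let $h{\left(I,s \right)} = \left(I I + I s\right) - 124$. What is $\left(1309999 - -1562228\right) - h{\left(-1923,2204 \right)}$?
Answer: $3412714$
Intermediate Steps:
$h{\left(I,s \right)} = -124 + I^{2} + I s$ ($h{\left(I,s \right)} = \left(I^{2} + I s\right) - 124 = -124 + I^{2} + I s$)
$\left(1309999 - -1562228\right) - h{\left(-1923,2204 \right)} = \left(1309999 - -1562228\right) - \left(-124 + \left(-1923\right)^{2} - 4238292\right) = \left(1309999 + 1562228\right) - \left(-124 + 3697929 - 4238292\right) = 2872227 - -540487 = 2872227 + 540487 = 3412714$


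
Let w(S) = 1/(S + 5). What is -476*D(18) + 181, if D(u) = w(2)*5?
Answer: -159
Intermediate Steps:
w(S) = 1/(5 + S)
D(u) = 5/7 (D(u) = 5/(5 + 2) = 5/7)
-476*D(18) + 181 = -476*5/7 + 181 = -340 + 181 = -159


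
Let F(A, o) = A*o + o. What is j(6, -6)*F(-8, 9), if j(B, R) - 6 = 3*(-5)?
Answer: 567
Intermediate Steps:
j(B, R) = -9 (j(B, R) = 6 + 3*(-5) = 6 - 15 = -9)
F(A, o) = o + A*o
j(6, -6)*F(-8, 9) = -81*(1 - 8) = -81*(-7) = -9*(-63) = 567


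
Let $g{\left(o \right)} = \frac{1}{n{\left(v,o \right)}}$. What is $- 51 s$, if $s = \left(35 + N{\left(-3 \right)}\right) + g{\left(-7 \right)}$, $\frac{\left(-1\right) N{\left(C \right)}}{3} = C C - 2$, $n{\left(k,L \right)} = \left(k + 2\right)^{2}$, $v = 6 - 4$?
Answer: $- \frac{11475}{16} \approx -717.19$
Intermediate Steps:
$v = 2$ ($v = 6 - 4 = 2$)
$n{\left(k,L \right)} = \left(2 + k\right)^{2}$
$g{\left(o \right)} = \frac{1}{16}$ ($g{\left(o \right)} = \frac{1}{\left(2 + 2\right)^{2}} = \frac{1}{4^{2}} = \frac{1}{16}$)
$N{\left(C \right)} = 6 - 3 C^{2}$ ($N{\left(C \right)} = - 3 \left(C C - 2\right) = - 3 \left(C^{2} - 2\right) = - 3 \left(-2 + C^{2}\right) = 6 - 3 C^{2}$)
$s = \frac{225}{16}$ ($s = \left(35 + \left(6 - 3 \left(-3\right)^{2}\right)\right) + \frac{1}{16} = \left(35 + \left(6 - 27\right)\right) + \frac{1}{16} = \left(35 - 21\right) + \frac{1}{16} = 14 + \frac{1}{16} = \frac{225}{16} \approx 14.063$)
$- 51 s = \left(-51\right) \frac{225}{16} = - \frac{11475}{16}$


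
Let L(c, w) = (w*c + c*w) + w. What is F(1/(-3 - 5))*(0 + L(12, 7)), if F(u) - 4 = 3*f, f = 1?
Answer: 1225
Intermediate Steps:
F(u) = 7 (F(u) = 4 + 3*1 = 4 + 3 = 7)
L(c, w) = w + 2*c*w (L(c, w) = (c*w + c*w) + w = 2*c*w + w = w + 2*c*w)
F(1/(-3 - 5))*(0 + L(12, 7)) = 7*(0 + 7*(1 + 2*12)) = 7*(0 + 7*(1 + 24)) = 7*(0 + 7*25) = 7*(0 + 175) = 7*175 = 1225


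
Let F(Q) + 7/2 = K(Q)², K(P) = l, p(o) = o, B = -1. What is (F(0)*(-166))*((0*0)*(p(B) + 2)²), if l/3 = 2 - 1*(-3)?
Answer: 0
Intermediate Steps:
l = 15 (l = 3*(2 - 1*(-3)) = 3*(2 + 3) = 3*5 = 15)
K(P) = 15
F(Q) = 443/2 (F(Q) = -7/2 + 15² = -7/2 + 225 = 443/2)
(F(0)*(-166))*((0*0)*(p(B) + 2)²) = ((443/2)*(-166))*((0*0)*(-1 + 2)²) = -0*1² = -0 = -36769*0 = 0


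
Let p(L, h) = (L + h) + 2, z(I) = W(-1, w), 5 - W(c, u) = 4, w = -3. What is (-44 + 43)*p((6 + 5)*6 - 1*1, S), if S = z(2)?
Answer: -68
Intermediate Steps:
W(c, u) = 1 (W(c, u) = 5 - 1*4 = 5 - 4 = 1)
z(I) = 1
S = 1
p(L, h) = 2 + L + h
(-44 + 43)*p((6 + 5)*6 - 1*1, S) = (-44 + 43)*(2 + ((6 + 5)*6 - 1*1) + 1) = -(2 + (11*6 - 1) + 1) = -(2 + (66 - 1) + 1) = -(2 + 65 + 1) = -1*68 = -68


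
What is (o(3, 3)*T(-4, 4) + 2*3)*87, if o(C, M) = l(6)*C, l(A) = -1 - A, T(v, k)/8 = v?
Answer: 58986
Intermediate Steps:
T(v, k) = 8*v
o(C, M) = -7*C (o(C, M) = (-1 - 1*6)*C = (-1 - 6)*C = -7*C)
(o(3, 3)*T(-4, 4) + 2*3)*87 = ((-7*3)*(8*(-4)) + 2*3)*87 = (-21*(-32) + 6)*87 = (672 + 6)*87 = 678*87 = 58986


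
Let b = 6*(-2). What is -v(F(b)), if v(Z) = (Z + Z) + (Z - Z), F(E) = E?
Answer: 24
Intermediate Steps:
b = -12
v(Z) = 2*Z (v(Z) = 2*Z + 0 = 2*Z)
-v(F(b)) = -2*(-12) = -1*(-24) = 24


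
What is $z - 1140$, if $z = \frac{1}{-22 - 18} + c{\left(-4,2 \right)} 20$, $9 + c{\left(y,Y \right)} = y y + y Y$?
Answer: $- \frac{46401}{40} \approx -1160.0$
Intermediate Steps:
$c{\left(y,Y \right)} = -9 + y^{2} + Y y$ ($c{\left(y,Y \right)} = -9 + \left(y y + y Y\right) = -9 + \left(y^{2} + Y y\right) = -9 + y^{2} + Y y$)
$z = - \frac{801}{40}$ ($z = \frac{1}{-22 - 18} + \left(-9 + \left(-4\right)^{2} + 2 \left(-4\right)\right) 20 = \frac{1}{-40} + \left(-9 + 16 - 8\right) 20 = - \frac{1}{40} - 20 = - \frac{801}{40} \approx -20.025$)
$z - 1140 = - \frac{801}{40} - 1140 = - \frac{46401}{40}$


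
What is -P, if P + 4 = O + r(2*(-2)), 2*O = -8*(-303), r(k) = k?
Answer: -1204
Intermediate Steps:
O = 1212 (O = (-8*(-303))/2 = (1/2)*2424 = 1212)
P = 1204 (P = -4 + (1212 + 2*(-2)) = -4 + (1212 - 4) = -4 + 1208 = 1204)
-P = -1*1204 = -1204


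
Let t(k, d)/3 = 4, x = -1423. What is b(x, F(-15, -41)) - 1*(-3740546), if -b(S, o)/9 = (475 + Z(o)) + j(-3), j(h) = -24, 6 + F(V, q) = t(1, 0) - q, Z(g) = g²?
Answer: 3716606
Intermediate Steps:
t(k, d) = 12 (t(k, d) = 3*4 = 12)
F(V, q) = 6 - q (F(V, q) = -6 + (12 - q) = 6 - q)
b(S, o) = -4059 - 9*o² (b(S, o) = -9*((475 + o²) - 24) = -9*(451 + o²) = -4059 - 9*o²)
b(x, F(-15, -41)) - 1*(-3740546) = (-4059 - 9*(6 - 1*(-41))²) - 1*(-3740546) = (-4059 - 9*(6 + 41)²) + 3740546 = (-4059 - 9*47²) + 3740546 = (-4059 - 9*2209) + 3740546 = (-4059 - 19881) + 3740546 = -23940 + 3740546 = 3716606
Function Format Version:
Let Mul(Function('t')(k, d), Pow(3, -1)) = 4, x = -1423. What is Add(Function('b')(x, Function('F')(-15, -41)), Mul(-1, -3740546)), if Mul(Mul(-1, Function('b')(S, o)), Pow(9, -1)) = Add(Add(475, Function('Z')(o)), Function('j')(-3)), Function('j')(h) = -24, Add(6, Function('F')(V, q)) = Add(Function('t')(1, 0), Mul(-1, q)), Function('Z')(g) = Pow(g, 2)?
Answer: 3716606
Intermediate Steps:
Function('t')(k, d) = 12 (Function('t')(k, d) = Mul(3, 4) = 12)
Function('F')(V, q) = Add(6, Mul(-1, q)) (Function('F')(V, q) = Add(-6, Add(12, Mul(-1, q))) = Add(6, Mul(-1, q)))
Function('b')(S, o) = Add(-4059, Mul(-9, Pow(o, 2))) (Function('b')(S, o) = Mul(-9, Add(Add(475, Pow(o, 2)), -24)) = Mul(-9, Add(451, Pow(o, 2))) = Add(-4059, Mul(-9, Pow(o, 2))))
Add(Function('b')(x, Function('F')(-15, -41)), Mul(-1, -3740546)) = Add(Add(-4059, Mul(-9, Pow(Add(6, Mul(-1, -41)), 2))), Mul(-1, -3740546)) = Add(Add(-4059, Mul(-9, Pow(Add(6, 41), 2))), 3740546) = Add(Add(-4059, Mul(-9, Pow(47, 2))), 3740546) = Add(Add(-4059, Mul(-9, 2209)), 3740546) = Add(Add(-4059, -19881), 3740546) = Add(-23940, 3740546) = 3716606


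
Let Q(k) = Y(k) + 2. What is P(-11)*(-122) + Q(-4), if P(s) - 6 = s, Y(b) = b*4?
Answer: 596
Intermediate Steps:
Y(b) = 4*b
P(s) = 6 + s
Q(k) = 2 + 4*k (Q(k) = 4*k + 2 = 2 + 4*k)
P(-11)*(-122) + Q(-4) = (6 - 11)*(-122) + (2 + 4*(-4)) = -5*(-122) + (2 - 16) = 610 - 14 = 596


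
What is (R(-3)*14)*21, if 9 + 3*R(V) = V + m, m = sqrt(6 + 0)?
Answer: -1176 + 98*sqrt(6) ≈ -935.95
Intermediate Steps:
m = sqrt(6) ≈ 2.4495
R(V) = -3 + V/3 + sqrt(6)/3 (R(V) = -3 + (V + sqrt(6))/3 = -3 + (V/3 + sqrt(6)/3) = -3 + V/3 + sqrt(6)/3)
(R(-3)*14)*21 = ((-3 + (1/3)*(-3) + sqrt(6)/3)*14)*21 = ((-3 - 1 + sqrt(6)/3)*14)*21 = ((-4 + sqrt(6)/3)*14)*21 = (-56 + 14*sqrt(6)/3)*21 = -1176 + 98*sqrt(6)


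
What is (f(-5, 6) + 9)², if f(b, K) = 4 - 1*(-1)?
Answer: 196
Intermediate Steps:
f(b, K) = 5 (f(b, K) = 4 + 1 = 5)
(f(-5, 6) + 9)² = (5 + 9)² = 14² = 196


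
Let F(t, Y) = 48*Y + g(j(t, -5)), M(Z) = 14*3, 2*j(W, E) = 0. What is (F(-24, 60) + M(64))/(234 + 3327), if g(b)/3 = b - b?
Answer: 974/1187 ≈ 0.82056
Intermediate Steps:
j(W, E) = 0 (j(W, E) = (1/2)*0 = 0)
g(b) = 0 (g(b) = 3*(b - b) = 3*0 = 0)
M(Z) = 42
F(t, Y) = 48*Y (F(t, Y) = 48*Y + 0 = 48*Y)
(F(-24, 60) + M(64))/(234 + 3327) = (48*60 + 42)/(234 + 3327) = (2880 + 42)/3561 = 2922*(1/3561) = 974/1187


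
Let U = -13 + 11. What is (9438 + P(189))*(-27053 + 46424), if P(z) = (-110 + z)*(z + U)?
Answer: 468991281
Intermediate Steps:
U = -2
P(z) = (-110 + z)*(-2 + z) (P(z) = (-110 + z)*(z - 2) = (-110 + z)*(-2 + z))
(9438 + P(189))*(-27053 + 46424) = (9438 + (220 + 189² - 112*189))*(-27053 + 46424) = (9438 + (220 + 35721 - 21168))*19371 = (9438 + 14773)*19371 = 24211*19371 = 468991281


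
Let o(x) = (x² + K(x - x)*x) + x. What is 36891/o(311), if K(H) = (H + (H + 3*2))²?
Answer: 12297/36076 ≈ 0.34086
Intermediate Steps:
K(H) = (6 + 2*H)² (K(H) = (H + (H + 6))² = (H + (6 + H))² = (6 + 2*H)²)
o(x) = x² + 37*x (o(x) = (x² + (4*(3 + (x - x))²)*x) + x = (x² + (4*(3 + 0)²)*x) + x = (x² + (4*3²)*x) + x = (x² + (4*9)*x) + x = (x² + 36*x) + x = x² + 37*x)
36891/o(311) = 36891/((311*(37 + 311))) = 36891/((311*348)) = 36891/108228 = 36891*(1/108228) = 12297/36076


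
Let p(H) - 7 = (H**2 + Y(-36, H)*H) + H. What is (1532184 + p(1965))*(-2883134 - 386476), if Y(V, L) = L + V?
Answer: -30034199332260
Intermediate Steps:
p(H) = 7 + H + H**2 + H*(-36 + H) (p(H) = 7 + ((H**2 + (H - 36)*H) + H) = 7 + ((H**2 + (-36 + H)*H) + H) = 7 + ((H**2 + H*(-36 + H)) + H) = 7 + (H + H**2 + H*(-36 + H)) = 7 + H + H**2 + H*(-36 + H))
(1532184 + p(1965))*(-2883134 - 386476) = (1532184 + (7 - 35*1965 + 2*1965**2))*(-2883134 - 386476) = (1532184 + (7 - 68775 + 2*3861225))*(-3269610) = (1532184 + (7 - 68775 + 7722450))*(-3269610) = (1532184 + 7653682)*(-3269610) = 9185866*(-3269610) = -30034199332260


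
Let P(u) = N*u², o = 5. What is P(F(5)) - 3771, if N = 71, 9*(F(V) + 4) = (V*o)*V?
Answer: 256940/81 ≈ 3172.1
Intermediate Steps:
F(V) = -4 + 5*V²/9 (F(V) = -4 + ((V*5)*V)/9 = -4 + ((5*V)*V)/9 = -4 + (5*V²)/9 = -4 + 5*V²/9)
P(u) = 71*u²
P(F(5)) - 3771 = 71*(-4 + (5/9)*5²)² - 3771 = 71*(-4 + (5/9)*25)² - 3771 = 71*(-4 + 125/9)² - 3771 = 71*(89/9)² - 3771 = 71*(7921/81) - 3771 = 562391/81 - 3771 = 256940/81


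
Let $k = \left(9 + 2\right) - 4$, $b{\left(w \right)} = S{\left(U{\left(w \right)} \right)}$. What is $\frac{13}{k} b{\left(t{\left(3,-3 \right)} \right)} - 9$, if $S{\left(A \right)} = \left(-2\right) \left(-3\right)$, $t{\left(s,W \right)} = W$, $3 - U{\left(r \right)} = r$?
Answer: $\frac{15}{7} \approx 2.1429$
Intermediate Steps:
$U{\left(r \right)} = 3 - r$
$S{\left(A \right)} = 6$
$b{\left(w \right)} = 6$
$k = 7$ ($k = 11 - 4 = 7$)
$\frac{13}{k} b{\left(t{\left(3,-3 \right)} \right)} - 9 = \frac{13}{7} \cdot 6 - 9 = \frac{78}{7} - 9 = \frac{15}{7}$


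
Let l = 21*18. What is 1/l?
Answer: 1/378 ≈ 0.0026455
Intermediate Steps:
l = 378
1/l = 1/378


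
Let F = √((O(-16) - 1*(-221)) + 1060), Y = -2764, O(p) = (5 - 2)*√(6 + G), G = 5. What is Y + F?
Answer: -2764 + √(1281 + 3*√11) ≈ -2728.1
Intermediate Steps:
O(p) = 3*√11 (O(p) = (5 - 2)*√(6 + 5) = 3*√11)
F = √(1281 + 3*√11) (F = √((3*√11 - 1*(-221)) + 1060) = √((3*√11 + 221) + 1060) = √((221 + 3*√11) + 1060) = √(1281 + 3*√11) ≈ 35.930)
Y + F = -2764 + √(1281 + 3*√11)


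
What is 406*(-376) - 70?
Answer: -152726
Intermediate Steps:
406*(-376) - 70 = -152656 - 70 = -152726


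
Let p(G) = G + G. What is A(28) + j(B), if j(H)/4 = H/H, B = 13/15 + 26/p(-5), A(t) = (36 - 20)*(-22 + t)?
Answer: 100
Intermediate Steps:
p(G) = 2*G
A(t) = -352 + 16*t (A(t) = 16*(-22 + t) = -352 + 16*t)
B = -26/15 (B = 13/15 + 26/((2*(-5))) = 13*(1/15) + 26/(-10) = 13/15 + 26*(-1/10) = 13/15 - 13/5 = -26/15 ≈ -1.7333)
j(H) = 4 (j(H) = 4*(H/H) = 4*1 = 4)
A(28) + j(B) = (-352 + 16*28) + 4 = (-352 + 448) + 4 = 96 + 4 = 100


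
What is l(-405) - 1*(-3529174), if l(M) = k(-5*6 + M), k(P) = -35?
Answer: 3529139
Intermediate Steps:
l(M) = -35
l(-405) - 1*(-3529174) = -35 - 1*(-3529174) = -35 + 3529174 = 3529139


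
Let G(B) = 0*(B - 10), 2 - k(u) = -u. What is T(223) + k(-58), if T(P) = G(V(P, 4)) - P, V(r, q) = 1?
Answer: -279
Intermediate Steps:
k(u) = 2 + u (k(u) = 2 - (-1)*u = 2 + u)
G(B) = 0 (G(B) = 0*(-10 + B) = 0)
T(P) = -P (T(P) = 0 - P = -P)
T(223) + k(-58) = -1*223 + (2 - 58) = -223 - 56 = -279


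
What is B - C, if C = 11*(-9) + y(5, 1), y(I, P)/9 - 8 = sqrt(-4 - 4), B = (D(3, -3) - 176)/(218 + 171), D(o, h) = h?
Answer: 10324/389 - 18*I*sqrt(2) ≈ 26.54 - 25.456*I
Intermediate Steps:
B = -179/389 (B = (-3 - 176)/(218 + 171) = -179/389 ≈ -0.46015)
y(I, P) = 72 + 18*I*sqrt(2) (y(I, P) = 72 + 9*sqrt(-4 - 4) = 72 + 9*sqrt(-8) = 72 + 9*(2*I*sqrt(2)) = 72 + 18*I*sqrt(2))
C = -27 + 18*I*sqrt(2) (C = 11*(-9) + (72 + 18*I*sqrt(2)) = -99 + (72 + 18*I*sqrt(2)) = -27 + 18*I*sqrt(2) ≈ -27.0 + 25.456*I)
B - C = -179/389 - (-27 + 18*I*sqrt(2)) = -179/389 + (27 - 18*I*sqrt(2)) = 10324/389 - 18*I*sqrt(2)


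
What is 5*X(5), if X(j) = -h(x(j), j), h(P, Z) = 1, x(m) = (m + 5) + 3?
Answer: -5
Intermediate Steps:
x(m) = 8 + m (x(m) = (5 + m) + 3 = 8 + m)
X(j) = -1 (X(j) = -1*1 = -1)
5*X(5) = 5*(-1) = -5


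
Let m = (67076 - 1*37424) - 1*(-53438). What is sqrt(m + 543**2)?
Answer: sqrt(377939) ≈ 614.77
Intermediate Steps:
m = 83090 (m = (67076 - 37424) + 53438 = 29652 + 53438 = 83090)
sqrt(m + 543**2) = sqrt(83090 + 543**2) = sqrt(83090 + 294849) = sqrt(377939)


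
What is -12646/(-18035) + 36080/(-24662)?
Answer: -15401234/20217235 ≈ -0.76179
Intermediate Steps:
-12646/(-18035) + 36080/(-24662) = -12646*(-1/18035) + 36080*(-1/24662) = 12646/18035 - 1640/1121 = -15401234/20217235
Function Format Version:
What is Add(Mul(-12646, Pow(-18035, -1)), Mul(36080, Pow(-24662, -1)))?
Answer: Rational(-15401234, 20217235) ≈ -0.76179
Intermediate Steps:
Add(Mul(-12646, Pow(-18035, -1)), Mul(36080, Pow(-24662, -1))) = Add(Mul(-12646, Rational(-1, 18035)), Mul(36080, Rational(-1, 24662))) = Add(Rational(12646, 18035), Rational(-1640, 1121)) = Rational(-15401234, 20217235)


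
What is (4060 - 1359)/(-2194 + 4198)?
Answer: 2701/2004 ≈ 1.3478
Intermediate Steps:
(4060 - 1359)/(-2194 + 4198) = 2701/2004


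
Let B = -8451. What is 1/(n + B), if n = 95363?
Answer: 1/86912 ≈ 1.1506e-5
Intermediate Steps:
1/(n + B) = 1/(95363 - 8451) = 1/86912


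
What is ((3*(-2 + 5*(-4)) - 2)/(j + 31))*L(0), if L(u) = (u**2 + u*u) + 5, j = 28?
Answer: -340/59 ≈ -5.7627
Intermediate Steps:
L(u) = 5 + 2*u**2 (L(u) = (u**2 + u**2) + 5 = 2*u**2 + 5 = 5 + 2*u**2)
((3*(-2 + 5*(-4)) - 2)/(j + 31))*L(0) = ((3*(-2 + 5*(-4)) - 2)/(28 + 31))*(5 + 2*0**2) = ((3*(-2 - 20) - 2)/59)*(5 + 2*0) = ((3*(-22) - 2)/59)*(5 + 0) = ((-66 - 2)/59)*5 = ((1/59)*(-68))*5 = -68/59*5 = -340/59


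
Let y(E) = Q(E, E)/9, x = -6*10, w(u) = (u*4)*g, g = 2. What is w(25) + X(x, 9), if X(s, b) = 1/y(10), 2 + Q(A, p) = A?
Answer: 1609/8 ≈ 201.13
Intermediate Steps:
w(u) = 8*u (w(u) = (u*4)*2 = (4*u)*2 = 8*u)
Q(A, p) = -2 + A
x = -60
y(E) = -2/9 + E/9 (y(E) = (-2 + E)/9 = (-2 + E)*(⅑) = -2/9 + E/9)
X(s, b) = 9/8 (X(s, b) = 1/(-2/9 + (⅑)*10) = 1/(-2/9 + 10/9) = 1/(8/9) = 9/8)
w(25) + X(x, 9) = 8*25 + 9/8 = 200 + 9/8 = 1609/8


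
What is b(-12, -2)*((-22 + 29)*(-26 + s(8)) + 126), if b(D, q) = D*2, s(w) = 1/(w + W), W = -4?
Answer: 1302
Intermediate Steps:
s(w) = 1/(-4 + w) (s(w) = 1/(w - 4) = 1/(-4 + w))
b(D, q) = 2*D
b(-12, -2)*((-22 + 29)*(-26 + s(8)) + 126) = (2*(-12))*((-22 + 29)*(-26 + 1/(-4 + 8)) + 126) = -24*(7*(-26 + 1/4) + 126) = -24*(7*(-26 + ¼) + 126) = -24*(7*(-103/4) + 126) = -24*(-721/4 + 126) = -24*(-217/4) = 1302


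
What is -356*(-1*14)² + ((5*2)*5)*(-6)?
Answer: -70076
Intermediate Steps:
-356*(-1*14)² + ((5*2)*5)*(-6) = -356*(-14)² + (10*5)*(-6) = -356*196 + 50*(-6) = -69776 - 300 = -70076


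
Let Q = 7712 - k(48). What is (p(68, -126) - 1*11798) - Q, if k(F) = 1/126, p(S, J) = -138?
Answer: -2475647/126 ≈ -19648.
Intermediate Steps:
k(F) = 1/126
Q = 971711/126 (Q = 7712 - 1*1/126 = 7712 - 1/126 = 971711/126 ≈ 7712.0)
(p(68, -126) - 1*11798) - Q = (-138 - 1*11798) - 1*971711/126 = (-138 - 11798) - 971711/126 = -11936 - 971711/126 = -2475647/126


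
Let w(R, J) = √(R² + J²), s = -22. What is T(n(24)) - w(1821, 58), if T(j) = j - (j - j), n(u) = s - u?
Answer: -46 - √3319405 ≈ -1867.9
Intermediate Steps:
w(R, J) = √(J² + R²)
n(u) = -22 - u
T(j) = j (T(j) = j - 1*0 = j + 0 = j)
T(n(24)) - w(1821, 58) = (-22 - 1*24) - √(58² + 1821²) = (-22 - 24) - √(3364 + 3316041) = -46 - √3319405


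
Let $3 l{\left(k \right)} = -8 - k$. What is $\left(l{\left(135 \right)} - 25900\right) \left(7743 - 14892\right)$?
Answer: $185499869$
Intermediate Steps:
$l{\left(k \right)} = - \frac{8}{3} - \frac{k}{3}$ ($l{\left(k \right)} = \frac{-8 - k}{3} = - \frac{8}{3} - \frac{k}{3}$)
$\left(l{\left(135 \right)} - 25900\right) \left(7743 - 14892\right) = \left(\left(- \frac{8}{3} - 45\right) - 25900\right) \left(7743 - 14892\right) = \left(\left(- \frac{8}{3} - 45\right) - 25900\right) \left(-7149\right) = \left(- \frac{143}{3} - 25900\right) \left(-7149\right) = \left(- \frac{77843}{3}\right) \left(-7149\right) = 185499869$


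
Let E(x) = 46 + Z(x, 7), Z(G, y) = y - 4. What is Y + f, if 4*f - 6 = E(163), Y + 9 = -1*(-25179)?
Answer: 100735/4 ≈ 25184.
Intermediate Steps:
Z(G, y) = -4 + y
E(x) = 49 (E(x) = 46 + (-4 + 7) = 46 + 3 = 49)
Y = 25170 (Y = -9 - 1*(-25179) = -9 + 25179 = 25170)
f = 55/4 (f = 3/2 + (¼)*49 = 3/2 + 49/4 = 55/4 ≈ 13.750)
Y + f = 25170 + 55/4 = 100735/4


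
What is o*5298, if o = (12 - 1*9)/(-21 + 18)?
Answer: -5298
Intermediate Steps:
o = -1 (o = (12 - 9)/(-3) = 3*(-⅓) = -1)
o*5298 = -1*5298 = -5298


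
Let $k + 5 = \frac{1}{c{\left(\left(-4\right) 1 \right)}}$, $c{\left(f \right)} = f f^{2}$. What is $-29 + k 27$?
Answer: $- \frac{10523}{64} \approx -164.42$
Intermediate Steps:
$c{\left(f \right)} = f^{3}$
$k = - \frac{321}{64}$ ($k = -5 + \frac{1}{\left(\left(-4\right) 1\right)^{3}} = -5 + \frac{1}{\left(-4\right)^{3}} = -5 + \frac{1}{-64} = -5 - \frac{1}{64} = - \frac{321}{64} \approx -5.0156$)
$-29 + k 27 = -29 - \frac{8667}{64} = - \frac{10523}{64}$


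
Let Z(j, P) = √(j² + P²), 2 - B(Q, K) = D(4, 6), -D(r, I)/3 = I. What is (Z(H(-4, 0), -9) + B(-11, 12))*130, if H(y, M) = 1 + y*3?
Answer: 2600 + 130*√202 ≈ 4447.6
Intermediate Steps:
D(r, I) = -3*I
H(y, M) = 1 + 3*y
B(Q, K) = 20 (B(Q, K) = 2 - (-3)*6 = 2 - 1*(-18) = 2 + 18 = 20)
Z(j, P) = √(P² + j²)
(Z(H(-4, 0), -9) + B(-11, 12))*130 = (√((-9)² + (1 + 3*(-4))²) + 20)*130 = (√(81 + (1 - 12)²) + 20)*130 = (√(81 + (-11)²) + 20)*130 = (√(81 + 121) + 20)*130 = (√202 + 20)*130 = (20 + √202)*130 = 2600 + 130*√202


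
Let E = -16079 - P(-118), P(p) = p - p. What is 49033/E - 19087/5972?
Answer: -599724949/96023788 ≈ -6.2456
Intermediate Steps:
P(p) = 0
E = -16079 (E = -16079 - 1*0 = -16079 + 0 = -16079)
49033/E - 19087/5972 = 49033/(-16079) - 19087/5972 = 49033*(-1/16079) - 19087*1/5972 = -49033/16079 - 19087/5972 = -599724949/96023788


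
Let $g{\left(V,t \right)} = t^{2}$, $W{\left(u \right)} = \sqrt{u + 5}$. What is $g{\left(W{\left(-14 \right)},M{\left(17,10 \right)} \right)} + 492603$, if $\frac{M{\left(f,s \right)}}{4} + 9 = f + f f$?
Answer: $1903947$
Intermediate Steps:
$W{\left(u \right)} = \sqrt{5 + u}$
$M{\left(f,s \right)} = -36 + 4 f + 4 f^{2}$ ($M{\left(f,s \right)} = -36 + 4 \left(f + f f\right) = -36 + 4 \left(f + f^{2}\right) = -36 + \left(4 f + 4 f^{2}\right) = -36 + 4 f + 4 f^{2}$)
$g{\left(W{\left(-14 \right)},M{\left(17,10 \right)} \right)} + 492603 = \left(-36 + 4 \cdot 17 + 4 \cdot 17^{2}\right)^{2} + 492603 = \left(-36 + 68 + 4 \cdot 289\right)^{2} + 492603 = \left(-36 + 68 + 1156\right)^{2} + 492603 = 1188^{2} + 492603 = 1411344 + 492603 = 1903947$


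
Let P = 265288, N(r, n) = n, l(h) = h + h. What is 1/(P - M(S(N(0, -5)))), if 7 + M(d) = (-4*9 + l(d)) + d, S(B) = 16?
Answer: 1/265283 ≈ 3.7696e-6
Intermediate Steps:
l(h) = 2*h
M(d) = -43 + 3*d (M(d) = -7 + ((-4*9 + 2*d) + d) = -7 + ((-36 + 2*d) + d) = -7 + (-36 + 3*d) = -43 + 3*d)
1/(P - M(S(N(0, -5)))) = 1/(265288 - (-43 + 3*16)) = 1/(265288 - (-43 + 48)) = 1/(265288 - 1*5) = 1/(265288 - 5) = 1/265283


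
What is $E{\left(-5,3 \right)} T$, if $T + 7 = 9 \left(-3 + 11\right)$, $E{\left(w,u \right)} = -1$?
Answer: $-65$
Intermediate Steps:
$T = 65$ ($T = -7 + 9 \left(-3 + 11\right) = -7 + 9 \cdot 8 = -7 + 72 = 65$)
$E{\left(-5,3 \right)} T = \left(-1\right) 65 = -65$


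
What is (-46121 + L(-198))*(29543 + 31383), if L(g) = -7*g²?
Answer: -19529768374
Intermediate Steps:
(-46121 + L(-198))*(29543 + 31383) = (-46121 - 7*(-198)²)*(29543 + 31383) = (-46121 - 7*39204)*60926 = (-46121 - 274428)*60926 = -320549*60926 = -19529768374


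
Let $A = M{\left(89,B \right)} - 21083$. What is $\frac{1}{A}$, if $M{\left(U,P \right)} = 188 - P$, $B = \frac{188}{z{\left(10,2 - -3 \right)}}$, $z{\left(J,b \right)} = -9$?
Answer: $- \frac{9}{187867} \approx -4.7906 \cdot 10^{-5}$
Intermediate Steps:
$B = - \frac{188}{9}$ ($B = \frac{188}{-9} = 188 \left(- \frac{1}{9}\right) = - \frac{188}{9} \approx -20.889$)
$A = - \frac{187867}{9}$ ($A = \left(188 - - \frac{188}{9}\right) - 21083 = \left(188 + \frac{188}{9}\right) - 21083 = \frac{1880}{9} - 21083 = - \frac{187867}{9} \approx -20874.0$)
$\frac{1}{A} = \frac{1}{- \frac{187867}{9}} = - \frac{9}{187867}$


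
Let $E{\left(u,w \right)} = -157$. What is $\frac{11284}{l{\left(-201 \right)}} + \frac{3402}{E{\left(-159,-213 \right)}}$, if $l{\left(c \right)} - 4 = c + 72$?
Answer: $- \frac{2196838}{19625} \approx -111.94$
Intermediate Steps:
$l{\left(c \right)} = 76 + c$ ($l{\left(c \right)} = 4 + \left(c + 72\right) = 4 + \left(72 + c\right) = 76 + c$)
$\frac{11284}{l{\left(-201 \right)}} + \frac{3402}{E{\left(-159,-213 \right)}} = \frac{11284}{76 - 201} + \frac{3402}{-157} = \frac{11284}{-125} + 3402 \left(- \frac{1}{157}\right) = 11284 \left(- \frac{1}{125}\right) - \frac{3402}{157} = - \frac{11284}{125} - \frac{3402}{157} = - \frac{2196838}{19625}$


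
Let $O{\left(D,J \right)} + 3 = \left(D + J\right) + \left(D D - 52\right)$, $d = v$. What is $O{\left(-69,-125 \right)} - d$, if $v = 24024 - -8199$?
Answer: $-27711$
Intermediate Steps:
$v = 32223$ ($v = 24024 + 8199 = 32223$)
$d = 32223$
$O{\left(D,J \right)} = -55 + D + J + D^{2}$ ($O{\left(D,J \right)} = -3 + \left(\left(D + J\right) + \left(D D - 52\right)\right) = -3 + \left(\left(D + J\right) + \left(D^{2} - 52\right)\right) = -3 + \left(\left(D + J\right) + \left(-52 + D^{2}\right)\right) = -3 + \left(-52 + D + J + D^{2}\right) = -55 + D + J + D^{2}$)
$O{\left(-69,-125 \right)} - d = \left(-55 - 69 - 125 + \left(-69\right)^{2}\right) - 32223 = \left(-55 - 69 - 125 + 4761\right) - 32223 = 4512 - 32223 = -27711$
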